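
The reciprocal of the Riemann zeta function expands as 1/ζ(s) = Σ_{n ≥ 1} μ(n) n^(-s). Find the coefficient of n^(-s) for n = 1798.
μ(1798) = -1

Factor n = 1798 = 2 · 29 · 31. μ(n) = 0 if any exponent ≥ 2 (not squarefree); otherwise μ(n) = (−1)^{ω(n)} where ω(n) is the number of distinct prime factors. Applying: μ(1798) = -1.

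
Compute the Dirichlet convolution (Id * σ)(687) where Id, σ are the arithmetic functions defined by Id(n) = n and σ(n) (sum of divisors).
(Id * σ)(687) = 3213

Divisors of 687: [1, 3, 229, 687]. For each d | 687:
  d = 1: Id(1) · σ(687/1) = 1 · 920 = 920
  d = 3: Id(3) · σ(687/3) = 3 · 230 = 690
  d = 229: Id(229) · σ(687/229) = 229 · 4 = 916
  d = 687: Id(687) · σ(687/687) = 687 · 1 = 687
Summing: (Id * σ)(687) = 920 + 690 + 916 + 687 = 3213.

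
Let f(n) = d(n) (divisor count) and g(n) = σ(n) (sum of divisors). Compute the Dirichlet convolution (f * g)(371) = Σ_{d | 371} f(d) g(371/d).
(d * σ)(371) = 560

Divisors of 371: [1, 7, 53, 371]. For each d | 371:
  d = 1: d(1) · σ(371/1) = 1 · 432 = 432
  d = 7: d(7) · σ(371/7) = 2 · 54 = 108
  d = 53: d(53) · σ(371/53) = 2 · 8 = 16
  d = 371: d(371) · σ(371/371) = 4 · 1 = 4
Summing: (d * σ)(371) = 432 + 108 + 16 + 4 = 560.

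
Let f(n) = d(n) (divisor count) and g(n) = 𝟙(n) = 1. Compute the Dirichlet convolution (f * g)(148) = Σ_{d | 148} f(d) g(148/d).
(d * 𝟙)(148) = 18

Divisors of 148: [1, 2, 4, 37, 74, 148]. For each d | 148:
  d = 1: d(1) · 𝟙(148/1) = 1 · 1 = 1
  d = 2: d(2) · 𝟙(148/2) = 2 · 1 = 2
  d = 4: d(4) · 𝟙(148/4) = 3 · 1 = 3
  d = 37: d(37) · 𝟙(148/37) = 2 · 1 = 2
  d = 74: d(74) · 𝟙(148/74) = 4 · 1 = 4
  d = 148: d(148) · 𝟙(148/148) = 6 · 1 = 6
Summing: (d * 𝟙)(148) = 1 + 2 + 3 + 2 + 4 + 6 = 18.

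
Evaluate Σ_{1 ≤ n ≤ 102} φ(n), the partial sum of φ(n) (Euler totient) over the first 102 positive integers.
Σ_{n ≤ 102} φ(n) = 3176

Compute φ(n) for each 1 ≤ n ≤ 102: φ(1) = 1, φ(2) = 1, φ(3) = 2, φ(4) = 2, φ(5) = 4, φ(6) = 2, φ(7) = 6, φ(8) = 4, φ(9) = 6, φ(10) = 4, φ(11) = 10, φ(12) = 4, φ(13) = 12, φ(14) = 6, φ(15) = 8, φ(16) = 8, φ(17) = 16, φ(18) = 6, φ(19) = 18, φ(20) = 8, φ(21) = 12, φ(22) = 10, φ(23) = 22, φ(24) = 8, φ(25) = 20, φ(26) = 12, φ(27) = 18, φ(28) = 12, φ(29) = 28, φ(30) = 8, φ(31) = 30, φ(32) = 16, φ(33) = 20, φ(34) = 16, φ(35) = 24, φ(36) = 12, φ(37) = 36, φ(38) = 18, φ(39) = 24, φ(40) = 16, φ(41) = 40, φ(42) = 12, φ(43) = 42, φ(44) = 20, φ(45) = 24, φ(46) = 22, φ(47) = 46, φ(48) = 16, φ(49) = 42, φ(50) = 20, φ(51) = 32, φ(52) = 24, φ(53) = 52, φ(54) = 18, φ(55) = 40, φ(56) = 24, φ(57) = 36, φ(58) = 28, φ(59) = 58, φ(60) = 16, φ(61) = 60, φ(62) = 30, φ(63) = 36, φ(64) = 32, φ(65) = 48, φ(66) = 20, φ(67) = 66, φ(68) = 32, φ(69) = 44, φ(70) = 24, φ(71) = 70, φ(72) = 24, φ(73) = 72, φ(74) = 36, φ(75) = 40, φ(76) = 36, φ(77) = 60, φ(78) = 24, φ(79) = 78, φ(80) = 32, φ(81) = 54, φ(82) = 40, φ(83) = 82, φ(84) = 24, φ(85) = 64, φ(86) = 42, φ(87) = 56, φ(88) = 40, φ(89) = 88, φ(90) = 24, φ(91) = 72, φ(92) = 44, φ(93) = 60, φ(94) = 46, φ(95) = 72, φ(96) = 32, φ(97) = 96, φ(98) = 42, φ(99) = 60, φ(100) = 40, φ(101) = 100, φ(102) = 32. Summing all 102 values: 3176. (Average order: Σ_{n ≤ x} φ(n) ~ (3/π²) x². For x = 102, (3/π²)·102² ≈ 3162.44.)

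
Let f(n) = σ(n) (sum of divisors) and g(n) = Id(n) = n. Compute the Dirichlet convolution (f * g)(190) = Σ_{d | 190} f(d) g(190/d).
(σ * Id)(190) = 2145

Divisors of 190: [1, 2, 5, 10, 19, 38, 95, 190]. For each d | 190:
  d = 1: σ(1) · Id(190/1) = 1 · 190 = 190
  d = 2: σ(2) · Id(190/2) = 3 · 95 = 285
  d = 5: σ(5) · Id(190/5) = 6 · 38 = 228
  d = 10: σ(10) · Id(190/10) = 18 · 19 = 342
  d = 19: σ(19) · Id(190/19) = 20 · 10 = 200
  d = 38: σ(38) · Id(190/38) = 60 · 5 = 300
  d = 95: σ(95) · Id(190/95) = 120 · 2 = 240
  d = 190: σ(190) · Id(190/190) = 360 · 1 = 360
Summing: (σ * Id)(190) = 190 + 285 + 228 + 342 + 200 + 300 + 240 + 360 = 2145.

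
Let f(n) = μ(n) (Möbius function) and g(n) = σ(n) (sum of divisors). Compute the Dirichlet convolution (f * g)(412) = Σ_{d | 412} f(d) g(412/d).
(μ * σ)(412) = 412

Divisors of 412: [1, 2, 4, 103, 206, 412]. For each d | 412:
  d = 1: μ(1) · σ(412/1) = 1 · 728 = 728
  d = 2: μ(2) · σ(412/2) = -1 · 312 = -312
  d = 4: μ(4) · σ(412/4) = 0 · 104 = 0
  d = 103: μ(103) · σ(412/103) = -1 · 7 = -7
  d = 206: μ(206) · σ(412/206) = 1 · 3 = 3
  d = 412: μ(412) · σ(412/412) = 0 · 1 = 0
Summing: (μ * σ)(412) = 728 + -312 + 0 + -7 + 3 + 0 = 412.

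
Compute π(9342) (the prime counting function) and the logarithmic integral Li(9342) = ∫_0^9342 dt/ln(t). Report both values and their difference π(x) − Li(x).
π(9342) = 1156;  Li(9342) ≈ 1174.43;  π(x) − Li(x) ≈ -18.43.

Direct count of primes ≤ 9342 gives π(9342) = 1156. Numerical evaluation of the logarithmic integral gives Li(9342) ≈ 1174.43. The difference π(x) − Li(x) ≈ -18.43 is typically negative for small/moderate x (Li(x) overestimates), though Littlewood's theorem shows this sign changes infinitely often.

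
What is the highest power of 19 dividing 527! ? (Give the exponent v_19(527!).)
v_19(527!) = 28

Legendre's formula: v_p(n!) = Σ_{k ≥ 1} ⌊n / p^k⌋. For p = 19, n = 527, the terms are:
  ⌊527/19^1⌋ = ⌊527/19⌋ = 27
  ⌊527/19^2⌋ = ⌊527/361⌋ = 1
(the next term ⌊527/19^3⌋ = 0, terminating the sum). Summing: v_19(527!) = 27 + 1 = 28.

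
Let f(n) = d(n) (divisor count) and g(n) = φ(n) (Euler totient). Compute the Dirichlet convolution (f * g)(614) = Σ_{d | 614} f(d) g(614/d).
(d * φ)(614) = 924

Divisors of 614: [1, 2, 307, 614]. For each d | 614:
  d = 1: d(1) · φ(614/1) = 1 · 306 = 306
  d = 2: d(2) · φ(614/2) = 2 · 306 = 612
  d = 307: d(307) · φ(614/307) = 2 · 1 = 2
  d = 614: d(614) · φ(614/614) = 4 · 1 = 4
Summing: (d * φ)(614) = 306 + 612 + 2 + 4 = 924.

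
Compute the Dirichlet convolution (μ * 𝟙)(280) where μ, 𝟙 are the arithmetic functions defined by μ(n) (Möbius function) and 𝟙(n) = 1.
(μ * 𝟙)(280) = 0

Divisors of 280: [1, 2, 4, 5, 7, 8, 10, 14, 20, 28, 35, 40, 56, 70, 140, 280]. For each d | 280:
  d = 1: μ(1) · 𝟙(280/1) = 1 · 1 = 1
  d = 2: μ(2) · 𝟙(280/2) = -1 · 1 = -1
  d = 4: μ(4) · 𝟙(280/4) = 0 · 1 = 0
  d = 5: μ(5) · 𝟙(280/5) = -1 · 1 = -1
  d = 7: μ(7) · 𝟙(280/7) = -1 · 1 = -1
  d = 8: μ(8) · 𝟙(280/8) = 0 · 1 = 0
  d = 10: μ(10) · 𝟙(280/10) = 1 · 1 = 1
  d = 14: μ(14) · 𝟙(280/14) = 1 · 1 = 1
  d = 20: μ(20) · 𝟙(280/20) = 0 · 1 = 0
  d = 28: μ(28) · 𝟙(280/28) = 0 · 1 = 0
  d = 35: μ(35) · 𝟙(280/35) = 1 · 1 = 1
  d = 40: μ(40) · 𝟙(280/40) = 0 · 1 = 0
  d = 56: μ(56) · 𝟙(280/56) = 0 · 1 = 0
  d = 70: μ(70) · 𝟙(280/70) = -1 · 1 = -1
  d = 140: μ(140) · 𝟙(280/140) = 0 · 1 = 0
  d = 280: μ(280) · 𝟙(280/280) = 0 · 1 = 0
Summing: (μ * 𝟙)(280) = 1 + -1 + 0 + -1 + -1 + 0 + 1 + 1 + 0 + 0 + 1 + 0 + 0 + -1 + 0 + 0 = 0.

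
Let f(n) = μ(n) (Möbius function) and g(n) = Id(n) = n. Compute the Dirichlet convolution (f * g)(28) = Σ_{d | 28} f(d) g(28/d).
(μ * Id)(28) = 12

Divisors of 28: [1, 2, 4, 7, 14, 28]. For each d | 28:
  d = 1: μ(1) · Id(28/1) = 1 · 28 = 28
  d = 2: μ(2) · Id(28/2) = -1 · 14 = -14
  d = 4: μ(4) · Id(28/4) = 0 · 7 = 0
  d = 7: μ(7) · Id(28/7) = -1 · 4 = -4
  d = 14: μ(14) · Id(28/14) = 1 · 2 = 2
  d = 28: μ(28) · Id(28/28) = 0 · 1 = 0
Summing: (μ * Id)(28) = 28 + -14 + 0 + -4 + 2 + 0 = 12.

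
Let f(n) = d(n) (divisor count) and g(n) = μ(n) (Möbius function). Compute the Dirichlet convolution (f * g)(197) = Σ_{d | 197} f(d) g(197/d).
(d * μ)(197) = 1

Divisors of 197: [1, 197]. For each d | 197:
  d = 1: d(1) · μ(197/1) = 1 · -1 = -1
  d = 197: d(197) · μ(197/197) = 2 · 1 = 2
Summing: (d * μ)(197) = -1 + 2 = 1.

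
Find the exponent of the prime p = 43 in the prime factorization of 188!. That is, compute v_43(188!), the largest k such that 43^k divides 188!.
v_43(188!) = 4

Legendre's formula: v_p(n!) = Σ_{k ≥ 1} ⌊n / p^k⌋. For p = 43, n = 188, the terms are:
  ⌊188/43^1⌋ = ⌊188/43⌋ = 4
(the next term ⌊188/43^2⌋ = 0, terminating the sum). Summing: v_43(188!) = 4 = 4.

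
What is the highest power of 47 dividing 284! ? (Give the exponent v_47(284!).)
v_47(284!) = 6

Legendre's formula: v_p(n!) = Σ_{k ≥ 1} ⌊n / p^k⌋. For p = 47, n = 284, the terms are:
  ⌊284/47^1⌋ = ⌊284/47⌋ = 6
(the next term ⌊284/47^2⌋ = 0, terminating the sum). Summing: v_47(284!) = 6 = 6.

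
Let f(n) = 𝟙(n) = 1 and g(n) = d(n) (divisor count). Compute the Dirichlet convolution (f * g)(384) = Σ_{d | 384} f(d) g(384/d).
(𝟙 * d)(384) = 108

Divisors of 384: [1, 2, 3, 4, 6, 8, 12, 16, 24, 32, 48, 64, 96, 128, 192, 384]. For each d | 384:
  d = 1: 𝟙(1) · d(384/1) = 1 · 16 = 16
  d = 2: 𝟙(2) · d(384/2) = 1 · 14 = 14
  d = 3: 𝟙(3) · d(384/3) = 1 · 8 = 8
  d = 4: 𝟙(4) · d(384/4) = 1 · 12 = 12
  d = 6: 𝟙(6) · d(384/6) = 1 · 7 = 7
  d = 8: 𝟙(8) · d(384/8) = 1 · 10 = 10
  d = 12: 𝟙(12) · d(384/12) = 1 · 6 = 6
  d = 16: 𝟙(16) · d(384/16) = 1 · 8 = 8
  d = 24: 𝟙(24) · d(384/24) = 1 · 5 = 5
  d = 32: 𝟙(32) · d(384/32) = 1 · 6 = 6
  d = 48: 𝟙(48) · d(384/48) = 1 · 4 = 4
  d = 64: 𝟙(64) · d(384/64) = 1 · 4 = 4
  d = 96: 𝟙(96) · d(384/96) = 1 · 3 = 3
  d = 128: 𝟙(128) · d(384/128) = 1 · 2 = 2
  d = 192: 𝟙(192) · d(384/192) = 1 · 2 = 2
  d = 384: 𝟙(384) · d(384/384) = 1 · 1 = 1
Summing: (𝟙 * d)(384) = 16 + 14 + 8 + 12 + 7 + 10 + 6 + 8 + 5 + 6 + 4 + 4 + 3 + 2 + 2 + 1 = 108.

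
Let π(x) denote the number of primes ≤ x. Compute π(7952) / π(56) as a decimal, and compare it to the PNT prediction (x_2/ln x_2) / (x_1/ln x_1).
π(7952)/π(56) = 1005/16 ≈ 62.8125;  PNT prediction ≈ 63.6442.

π(56) = 16 and π(7952) = 1005, so π(7952)/π(56) ≈ 62.8125. The PNT-predicted ratio is (7952/ln(7952)) / (56/ln(56)) ≈ 63.6442. The two agree to within a few percent, as expected.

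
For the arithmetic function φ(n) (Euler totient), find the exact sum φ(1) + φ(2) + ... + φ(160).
Σ_{n ≤ 160} φ(n) = 7806

Compute φ(n) for each 1 ≤ n ≤ 160: φ(1) = 1, φ(2) = 1, φ(3) = 2, φ(4) = 2, φ(5) = 4, φ(6) = 2, φ(7) = 6, φ(8) = 4, φ(9) = 6, φ(10) = 4, φ(11) = 10, φ(12) = 4, φ(13) = 12, φ(14) = 6, φ(15) = 8, φ(16) = 8, φ(17) = 16, φ(18) = 6, φ(19) = 18, φ(20) = 8, φ(21) = 12, φ(22) = 10, φ(23) = 22, φ(24) = 8, φ(25) = 20, φ(26) = 12, φ(27) = 18, φ(28) = 12, φ(29) = 28, φ(30) = 8, φ(31) = 30, φ(32) = 16, φ(33) = 20, φ(34) = 16, φ(35) = 24, φ(36) = 12, φ(37) = 36, φ(38) = 18, φ(39) = 24, φ(40) = 16, φ(41) = 40, φ(42) = 12, φ(43) = 42, φ(44) = 20, φ(45) = 24, φ(46) = 22, φ(47) = 46, φ(48) = 16, φ(49) = 42, φ(50) = 20, φ(51) = 32, φ(52) = 24, φ(53) = 52, φ(54) = 18, φ(55) = 40, φ(56) = 24, φ(57) = 36, φ(58) = 28, φ(59) = 58, φ(60) = 16, φ(61) = 60, φ(62) = 30, φ(63) = 36, φ(64) = 32, φ(65) = 48, φ(66) = 20, φ(67) = 66, φ(68) = 32, φ(69) = 44, φ(70) = 24, φ(71) = 70, φ(72) = 24, φ(73) = 72, φ(74) = 36, φ(75) = 40, φ(76) = 36, φ(77) = 60, φ(78) = 24, φ(79) = 78, φ(80) = 32, φ(81) = 54, φ(82) = 40, φ(83) = 82, φ(84) = 24, φ(85) = 64, φ(86) = 42, φ(87) = 56, φ(88) = 40, φ(89) = 88, φ(90) = 24, φ(91) = 72, φ(92) = 44, φ(93) = 60, φ(94) = 46, φ(95) = 72, φ(96) = 32, φ(97) = 96, φ(98) = 42, φ(99) = 60, φ(100) = 40, φ(101) = 100, φ(102) = 32, φ(103) = 102, φ(104) = 48, φ(105) = 48, φ(106) = 52, φ(107) = 106, φ(108) = 36, φ(109) = 108, φ(110) = 40, φ(111) = 72, φ(112) = 48, φ(113) = 112, φ(114) = 36, φ(115) = 88, φ(116) = 56, φ(117) = 72, φ(118) = 58, φ(119) = 96, φ(120) = 32, φ(121) = 110, φ(122) = 60, φ(123) = 80, φ(124) = 60, φ(125) = 100, φ(126) = 36, φ(127) = 126, φ(128) = 64, φ(129) = 84, φ(130) = 48, φ(131) = 130, φ(132) = 40, φ(133) = 108, φ(134) = 66, φ(135) = 72, φ(136) = 64, φ(137) = 136, φ(138) = 44, φ(139) = 138, φ(140) = 48, φ(141) = 92, φ(142) = 70, φ(143) = 120, φ(144) = 48, φ(145) = 112, φ(146) = 72, φ(147) = 84, φ(148) = 72, φ(149) = 148, φ(150) = 40, φ(151) = 150, φ(152) = 72, φ(153) = 96, φ(154) = 60, φ(155) = 120, φ(156) = 48, φ(157) = 156, φ(158) = 78, φ(159) = 104, φ(160) = 64. Summing all 160 values: 7806. (Average order: Σ_{n ≤ x} φ(n) ~ (3/π²) x². For x = 160, (3/π²)·160² ≈ 7781.47.)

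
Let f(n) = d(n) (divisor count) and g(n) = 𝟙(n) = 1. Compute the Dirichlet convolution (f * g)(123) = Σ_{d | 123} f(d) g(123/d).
(d * 𝟙)(123) = 9

Divisors of 123: [1, 3, 41, 123]. For each d | 123:
  d = 1: d(1) · 𝟙(123/1) = 1 · 1 = 1
  d = 3: d(3) · 𝟙(123/3) = 2 · 1 = 2
  d = 41: d(41) · 𝟙(123/41) = 2 · 1 = 2
  d = 123: d(123) · 𝟙(123/123) = 4 · 1 = 4
Summing: (d * 𝟙)(123) = 1 + 2 + 2 + 4 = 9.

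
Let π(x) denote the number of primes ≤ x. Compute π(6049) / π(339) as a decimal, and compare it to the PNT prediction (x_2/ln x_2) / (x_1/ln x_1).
π(6049)/π(339) = 789/68 ≈ 11.6029;  PNT prediction ≈ 11.9386.

π(339) = 68 and π(6049) = 789, so π(6049)/π(339) ≈ 11.6029. The PNT-predicted ratio is (6049/ln(6049)) / (339/ln(339)) ≈ 11.9386. The two agree to within a few percent, as expected.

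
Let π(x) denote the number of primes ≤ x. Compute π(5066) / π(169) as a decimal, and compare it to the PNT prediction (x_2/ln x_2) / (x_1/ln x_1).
π(5066)/π(169) = 677/39 ≈ 17.3590;  PNT prediction ≈ 18.0270.

π(169) = 39 and π(5066) = 677, so π(5066)/π(169) ≈ 17.3590. The PNT-predicted ratio is (5066/ln(5066)) / (169/ln(169)) ≈ 18.0270. The two agree to within a few percent, as expected.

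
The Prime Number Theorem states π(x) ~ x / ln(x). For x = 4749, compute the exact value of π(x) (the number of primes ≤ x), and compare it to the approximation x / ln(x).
π(4749) = 639;  x/ln(x) ≈ 560.97;  relative error ≈ 12.21%.

Directly count primes up to 4749: π(4749) = 639. The PNT approximation gives 4749/ln(4749) ≈ 4749/8.46569 ≈ 560.97. Relative error (π(x) − x/ln(x)) / π(x) ≈ 12.21%; the approximation is known to undercount slightly (Li(x) is a better estimate).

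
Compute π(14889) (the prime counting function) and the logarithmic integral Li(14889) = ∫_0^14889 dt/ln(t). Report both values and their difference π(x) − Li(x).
π(14889) = 1744;  Li(14889) ≈ 1765.08;  π(x) − Li(x) ≈ -21.08.

Direct count of primes ≤ 14889 gives π(14889) = 1744. Numerical evaluation of the logarithmic integral gives Li(14889) ≈ 1765.08. The difference π(x) − Li(x) ≈ -21.08 is typically negative for small/moderate x (Li(x) overestimates), though Littlewood's theorem shows this sign changes infinitely often.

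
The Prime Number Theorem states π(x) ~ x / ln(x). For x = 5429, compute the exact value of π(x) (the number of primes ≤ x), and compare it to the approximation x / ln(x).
π(5429) = 716;  x/ln(x) ≈ 631.32;  relative error ≈ 11.83%.

Directly count primes up to 5429: π(5429) = 716. The PNT approximation gives 5429/ln(5429) ≈ 5429/8.59951 ≈ 631.32. Relative error (π(x) − x/ln(x)) / π(x) ≈ 11.83%; the approximation is known to undercount slightly (Li(x) is a better estimate).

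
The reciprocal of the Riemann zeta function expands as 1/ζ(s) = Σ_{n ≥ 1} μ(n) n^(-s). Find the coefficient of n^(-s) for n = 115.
μ(115) = 1

Factor n = 115 = 5 · 23. μ(n) = 0 if any exponent ≥ 2 (not squarefree); otherwise μ(n) = (−1)^{ω(n)} where ω(n) is the number of distinct prime factors. Applying: μ(115) = 1.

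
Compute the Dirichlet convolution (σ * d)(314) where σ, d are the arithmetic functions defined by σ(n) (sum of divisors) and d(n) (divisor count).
(σ * d)(314) = 800

Divisors of 314: [1, 2, 157, 314]. For each d | 314:
  d = 1: σ(1) · d(314/1) = 1 · 4 = 4
  d = 2: σ(2) · d(314/2) = 3 · 2 = 6
  d = 157: σ(157) · d(314/157) = 158 · 2 = 316
  d = 314: σ(314) · d(314/314) = 474 · 1 = 474
Summing: (σ * d)(314) = 4 + 6 + 316 + 474 = 800.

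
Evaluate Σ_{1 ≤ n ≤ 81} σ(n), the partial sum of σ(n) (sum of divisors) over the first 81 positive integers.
Σ_{n ≤ 81} σ(n) = 5435

Compute σ(n) for each 1 ≤ n ≤ 81: σ(1) = 1, σ(2) = 3, σ(3) = 4, σ(4) = 7, σ(5) = 6, σ(6) = 12, σ(7) = 8, σ(8) = 15, σ(9) = 13, σ(10) = 18, σ(11) = 12, σ(12) = 28, σ(13) = 14, σ(14) = 24, σ(15) = 24, σ(16) = 31, σ(17) = 18, σ(18) = 39, σ(19) = 20, σ(20) = 42, σ(21) = 32, σ(22) = 36, σ(23) = 24, σ(24) = 60, σ(25) = 31, σ(26) = 42, σ(27) = 40, σ(28) = 56, σ(29) = 30, σ(30) = 72, σ(31) = 32, σ(32) = 63, σ(33) = 48, σ(34) = 54, σ(35) = 48, σ(36) = 91, σ(37) = 38, σ(38) = 60, σ(39) = 56, σ(40) = 90, σ(41) = 42, σ(42) = 96, σ(43) = 44, σ(44) = 84, σ(45) = 78, σ(46) = 72, σ(47) = 48, σ(48) = 124, σ(49) = 57, σ(50) = 93, σ(51) = 72, σ(52) = 98, σ(53) = 54, σ(54) = 120, σ(55) = 72, σ(56) = 120, σ(57) = 80, σ(58) = 90, σ(59) = 60, σ(60) = 168, σ(61) = 62, σ(62) = 96, σ(63) = 104, σ(64) = 127, σ(65) = 84, σ(66) = 144, σ(67) = 68, σ(68) = 126, σ(69) = 96, σ(70) = 144, σ(71) = 72, σ(72) = 195, σ(73) = 74, σ(74) = 114, σ(75) = 124, σ(76) = 140, σ(77) = 96, σ(78) = 168, σ(79) = 80, σ(80) = 186, σ(81) = 121. Summing all 81 values: 5435. (Average order: Σ_{n ≤ x} σ(n) ~ (π²/12) x². For x = 81, (π²/12)·81² ≈ 5396.21.)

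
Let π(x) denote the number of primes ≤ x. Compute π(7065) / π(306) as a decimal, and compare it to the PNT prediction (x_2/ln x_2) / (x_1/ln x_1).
π(7065)/π(306) = 907/62 ≈ 14.6290;  PNT prediction ≈ 14.9102.

π(306) = 62 and π(7065) = 907, so π(7065)/π(306) ≈ 14.6290. The PNT-predicted ratio is (7065/ln(7065)) / (306/ln(306)) ≈ 14.9102. The two agree to within a few percent, as expected.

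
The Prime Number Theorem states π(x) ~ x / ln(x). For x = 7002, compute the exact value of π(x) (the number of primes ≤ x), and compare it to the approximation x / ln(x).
π(7002) = 901;  x/ln(x) ≈ 790.83;  relative error ≈ 12.23%.

Directly count primes up to 7002: π(7002) = 901. The PNT approximation gives 7002/ln(7002) ≈ 7002/8.85395 ≈ 790.83. Relative error (π(x) − x/ln(x)) / π(x) ≈ 12.23%; the approximation is known to undercount slightly (Li(x) is a better estimate).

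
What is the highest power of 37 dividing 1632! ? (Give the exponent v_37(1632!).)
v_37(1632!) = 45

Legendre's formula: v_p(n!) = Σ_{k ≥ 1} ⌊n / p^k⌋. For p = 37, n = 1632, the terms are:
  ⌊1632/37^1⌋ = ⌊1632/37⌋ = 44
  ⌊1632/37^2⌋ = ⌊1632/1369⌋ = 1
(the next term ⌊1632/37^3⌋ = 0, terminating the sum). Summing: v_37(1632!) = 44 + 1 = 45.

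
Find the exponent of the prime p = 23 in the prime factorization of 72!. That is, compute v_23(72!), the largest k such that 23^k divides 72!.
v_23(72!) = 3

Legendre's formula: v_p(n!) = Σ_{k ≥ 1} ⌊n / p^k⌋. For p = 23, n = 72, the terms are:
  ⌊72/23^1⌋ = ⌊72/23⌋ = 3
(the next term ⌊72/23^2⌋ = 0, terminating the sum). Summing: v_23(72!) = 3 = 3.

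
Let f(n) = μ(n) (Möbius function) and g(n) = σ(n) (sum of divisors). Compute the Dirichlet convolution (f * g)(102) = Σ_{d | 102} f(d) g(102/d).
(μ * σ)(102) = 102

Divisors of 102: [1, 2, 3, 6, 17, 34, 51, 102]. For each d | 102:
  d = 1: μ(1) · σ(102/1) = 1 · 216 = 216
  d = 2: μ(2) · σ(102/2) = -1 · 72 = -72
  d = 3: μ(3) · σ(102/3) = -1 · 54 = -54
  d = 6: μ(6) · σ(102/6) = 1 · 18 = 18
  d = 17: μ(17) · σ(102/17) = -1 · 12 = -12
  d = 34: μ(34) · σ(102/34) = 1 · 4 = 4
  d = 51: μ(51) · σ(102/51) = 1 · 3 = 3
  d = 102: μ(102) · σ(102/102) = -1 · 1 = -1
Summing: (μ * σ)(102) = 216 + -72 + -54 + 18 + -12 + 4 + 3 + -1 = 102.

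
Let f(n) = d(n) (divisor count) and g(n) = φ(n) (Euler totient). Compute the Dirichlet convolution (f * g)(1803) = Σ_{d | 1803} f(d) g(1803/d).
(d * φ)(1803) = 2408

Divisors of 1803: [1, 3, 601, 1803]. For each d | 1803:
  d = 1: d(1) · φ(1803/1) = 1 · 1200 = 1200
  d = 3: d(3) · φ(1803/3) = 2 · 600 = 1200
  d = 601: d(601) · φ(1803/601) = 2 · 2 = 4
  d = 1803: d(1803) · φ(1803/1803) = 4 · 1 = 4
Summing: (d * φ)(1803) = 1200 + 1200 + 4 + 4 = 2408.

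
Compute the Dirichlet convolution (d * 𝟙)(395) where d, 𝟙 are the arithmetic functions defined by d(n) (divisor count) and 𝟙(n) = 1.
(d * 𝟙)(395) = 9

Divisors of 395: [1, 5, 79, 395]. For each d | 395:
  d = 1: d(1) · 𝟙(395/1) = 1 · 1 = 1
  d = 5: d(5) · 𝟙(395/5) = 2 · 1 = 2
  d = 79: d(79) · 𝟙(395/79) = 2 · 1 = 2
  d = 395: d(395) · 𝟙(395/395) = 4 · 1 = 4
Summing: (d * 𝟙)(395) = 1 + 2 + 2 + 4 = 9.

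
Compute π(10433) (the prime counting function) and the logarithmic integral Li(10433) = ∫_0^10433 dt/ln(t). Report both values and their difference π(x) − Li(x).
π(10433) = 1277;  Li(10433) ≈ 1293.04;  π(x) − Li(x) ≈ -16.04.

Direct count of primes ≤ 10433 gives π(10433) = 1277. Numerical evaluation of the logarithmic integral gives Li(10433) ≈ 1293.04. The difference π(x) − Li(x) ≈ -16.04 is typically negative for small/moderate x (Li(x) overestimates), though Littlewood's theorem shows this sign changes infinitely often.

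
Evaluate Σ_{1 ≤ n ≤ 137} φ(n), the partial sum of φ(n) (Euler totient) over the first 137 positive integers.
Σ_{n ≤ 137} φ(n) = 5770

Compute φ(n) for each 1 ≤ n ≤ 137: φ(1) = 1, φ(2) = 1, φ(3) = 2, φ(4) = 2, φ(5) = 4, φ(6) = 2, φ(7) = 6, φ(8) = 4, φ(9) = 6, φ(10) = 4, φ(11) = 10, φ(12) = 4, φ(13) = 12, φ(14) = 6, φ(15) = 8, φ(16) = 8, φ(17) = 16, φ(18) = 6, φ(19) = 18, φ(20) = 8, φ(21) = 12, φ(22) = 10, φ(23) = 22, φ(24) = 8, φ(25) = 20, φ(26) = 12, φ(27) = 18, φ(28) = 12, φ(29) = 28, φ(30) = 8, φ(31) = 30, φ(32) = 16, φ(33) = 20, φ(34) = 16, φ(35) = 24, φ(36) = 12, φ(37) = 36, φ(38) = 18, φ(39) = 24, φ(40) = 16, φ(41) = 40, φ(42) = 12, φ(43) = 42, φ(44) = 20, φ(45) = 24, φ(46) = 22, φ(47) = 46, φ(48) = 16, φ(49) = 42, φ(50) = 20, φ(51) = 32, φ(52) = 24, φ(53) = 52, φ(54) = 18, φ(55) = 40, φ(56) = 24, φ(57) = 36, φ(58) = 28, φ(59) = 58, φ(60) = 16, φ(61) = 60, φ(62) = 30, φ(63) = 36, φ(64) = 32, φ(65) = 48, φ(66) = 20, φ(67) = 66, φ(68) = 32, φ(69) = 44, φ(70) = 24, φ(71) = 70, φ(72) = 24, φ(73) = 72, φ(74) = 36, φ(75) = 40, φ(76) = 36, φ(77) = 60, φ(78) = 24, φ(79) = 78, φ(80) = 32, φ(81) = 54, φ(82) = 40, φ(83) = 82, φ(84) = 24, φ(85) = 64, φ(86) = 42, φ(87) = 56, φ(88) = 40, φ(89) = 88, φ(90) = 24, φ(91) = 72, φ(92) = 44, φ(93) = 60, φ(94) = 46, φ(95) = 72, φ(96) = 32, φ(97) = 96, φ(98) = 42, φ(99) = 60, φ(100) = 40, φ(101) = 100, φ(102) = 32, φ(103) = 102, φ(104) = 48, φ(105) = 48, φ(106) = 52, φ(107) = 106, φ(108) = 36, φ(109) = 108, φ(110) = 40, φ(111) = 72, φ(112) = 48, φ(113) = 112, φ(114) = 36, φ(115) = 88, φ(116) = 56, φ(117) = 72, φ(118) = 58, φ(119) = 96, φ(120) = 32, φ(121) = 110, φ(122) = 60, φ(123) = 80, φ(124) = 60, φ(125) = 100, φ(126) = 36, φ(127) = 126, φ(128) = 64, φ(129) = 84, φ(130) = 48, φ(131) = 130, φ(132) = 40, φ(133) = 108, φ(134) = 66, φ(135) = 72, φ(136) = 64, φ(137) = 136. Summing all 137 values: 5770. (Average order: Σ_{n ≤ x} φ(n) ~ (3/π²) x². For x = 137, (3/π²)·137² ≈ 5705.09.)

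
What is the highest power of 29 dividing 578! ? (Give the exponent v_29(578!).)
v_29(578!) = 19

Legendre's formula: v_p(n!) = Σ_{k ≥ 1} ⌊n / p^k⌋. For p = 29, n = 578, the terms are:
  ⌊578/29^1⌋ = ⌊578/29⌋ = 19
(the next term ⌊578/29^2⌋ = 0, terminating the sum). Summing: v_29(578!) = 19 = 19.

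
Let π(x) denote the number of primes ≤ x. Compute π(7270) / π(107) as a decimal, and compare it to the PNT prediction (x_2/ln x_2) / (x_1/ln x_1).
π(7270)/π(107) = 928/28 ≈ 33.1429;  PNT prediction ≈ 35.7071.

π(107) = 28 and π(7270) = 928, so π(7270)/π(107) ≈ 33.1429. The PNT-predicted ratio is (7270/ln(7270)) / (107/ln(107)) ≈ 35.7071. The two agree to within a few percent, as expected.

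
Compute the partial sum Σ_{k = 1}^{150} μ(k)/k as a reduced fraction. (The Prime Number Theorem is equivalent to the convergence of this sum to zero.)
Σ μ(k)/k = 6595680120984975873251486071642506311068428581824310097/497394116979759773352958578871947022849194621108954843470

Values of μ(k) for 1 ≤ k ≤ 150: μ(1) = 1, μ(2) = -1, μ(3) = -1, μ(5) = -1, μ(6) = 1, μ(7) = -1, μ(10) = 1, μ(11) = -1, μ(13) = -1, μ(14) = 1, μ(15) = 1, μ(17) = -1, μ(19) = -1, μ(21) = 1, μ(22) = 1, μ(23) = -1, μ(26) = 1, μ(29) = -1, μ(30) = -1, μ(31) = -1, μ(33) = 1, μ(34) = 1, μ(35) = 1, μ(37) = -1, μ(38) = 1, μ(39) = 1, μ(41) = -1, μ(42) = -1, μ(43) = -1, μ(46) = 1, μ(47) = -1, μ(51) = 1, μ(53) = -1, μ(55) = 1, μ(57) = 1, μ(58) = 1, μ(59) = -1, μ(61) = -1, μ(62) = 1, μ(65) = 1, μ(66) = -1, μ(67) = -1, μ(69) = 1, μ(70) = -1, μ(71) = -1, μ(73) = -1, μ(74) = 1, μ(77) = 1, μ(78) = -1, μ(79) = -1, μ(82) = 1, μ(83) = -1, μ(85) = 1, μ(86) = 1, μ(87) = 1, μ(89) = -1, μ(91) = 1, μ(93) = 1, μ(94) = 1, μ(95) = 1, μ(97) = -1, μ(101) = -1, μ(102) = -1, μ(103) = -1, μ(105) = -1, μ(106) = 1, μ(107) = -1, μ(109) = -1, μ(110) = -1, μ(111) = 1, μ(113) = -1, μ(114) = -1, μ(115) = 1, μ(118) = 1, μ(119) = 1, μ(122) = 1, μ(123) = 1, μ(127) = -1, μ(129) = 1, μ(130) = -1, μ(131) = -1, μ(133) = 1, μ(134) = 1, μ(137) = -1, μ(138) = -1, μ(139) = -1, μ(141) = 1, μ(142) = 1, μ(143) = 1, μ(145) = 1, μ(146) = 1, μ(149) = -1, with μ = 0 on non-squarefree integers. Summing μ(k)/k for k where μ(k) ≠ 0 gives 6595680120984975873251486071642506311068428581824310097/497394116979759773352958578871947022849194621108954843470 ≈ 0.0133. (PNT ⟺ this sum → 0 as n → ∞.)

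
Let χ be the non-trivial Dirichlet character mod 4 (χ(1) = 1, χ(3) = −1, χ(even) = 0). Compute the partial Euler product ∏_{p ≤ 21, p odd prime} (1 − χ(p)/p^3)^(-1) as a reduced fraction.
∏ = 2463517706231725/2542314678779904

The odd primes p ≤ 21 are [3, 5, 7, 11, 13, 17, 19]. For each, χ(p) = 1 if p ≡ 1 mod 4, χ(p) = −1 if p ≡ 3 mod 4. Taking (1 − χ(p)/p^3)^(-1) = p^3/(p^3 − χ(p)): (1 − (-1)/3^3)^(-1) · (1 − (1)/5^3)^(-1) · (1 − (-1)/7^3)^(-1) · (1 − (-1)/11^3)^(-1) · (1 − (1)/13^3)^(-1) · (1 − (1)/17^3)^(-1) · (1 − (-1)/19^3)^(-1) = 2463517706231725/2542314678779904.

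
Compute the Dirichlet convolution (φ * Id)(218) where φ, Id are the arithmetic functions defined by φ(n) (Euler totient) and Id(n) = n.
(φ * Id)(218) = 651

Divisors of 218: [1, 2, 109, 218]. For each d | 218:
  d = 1: φ(1) · Id(218/1) = 1 · 218 = 218
  d = 2: φ(2) · Id(218/2) = 1 · 109 = 109
  d = 109: φ(109) · Id(218/109) = 108 · 2 = 216
  d = 218: φ(218) · Id(218/218) = 108 · 1 = 108
Summing: (φ * Id)(218) = 218 + 109 + 216 + 108 = 651.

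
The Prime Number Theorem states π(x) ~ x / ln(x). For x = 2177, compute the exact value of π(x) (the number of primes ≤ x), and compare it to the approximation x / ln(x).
π(2177) = 326;  x/ln(x) ≈ 283.25;  relative error ≈ 13.11%.

Directly count primes up to 2177: π(2177) = 326. The PNT approximation gives 2177/ln(2177) ≈ 2177/7.68570 ≈ 283.25. Relative error (π(x) − x/ln(x)) / π(x) ≈ 13.11%; the approximation is known to undercount slightly (Li(x) is a better estimate).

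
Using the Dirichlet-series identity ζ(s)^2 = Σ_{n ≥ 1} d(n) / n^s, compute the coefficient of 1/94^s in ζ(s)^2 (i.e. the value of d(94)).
d(94) = 4

ζ(s)^2 = (Σ 1/m^s)(Σ 1/k^s). The coefficient of 1/n^s in the product is the number of ordered pairs (m, k) with mk = n, which equals d(n). For n = 94, divisors are [1, 2, 47, 94], so d(94) = 4.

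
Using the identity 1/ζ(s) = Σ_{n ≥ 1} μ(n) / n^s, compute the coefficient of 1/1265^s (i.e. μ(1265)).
μ(1265) = -1

Factor n = 1265 = 5 · 11 · 23. μ(n) = 0 if any exponent ≥ 2 (not squarefree); otherwise μ(n) = (−1)^{ω(n)} where ω(n) is the number of distinct prime factors. Applying: μ(1265) = -1.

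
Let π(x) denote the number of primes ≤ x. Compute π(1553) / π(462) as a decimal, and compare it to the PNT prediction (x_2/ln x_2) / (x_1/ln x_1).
π(1553)/π(462) = 245/89 ≈ 2.7528;  PNT prediction ≈ 2.8068.

π(462) = 89 and π(1553) = 245, so π(1553)/π(462) ≈ 2.7528. The PNT-predicted ratio is (1553/ln(1553)) / (462/ln(462)) ≈ 2.8068. The two agree to within a few percent, as expected.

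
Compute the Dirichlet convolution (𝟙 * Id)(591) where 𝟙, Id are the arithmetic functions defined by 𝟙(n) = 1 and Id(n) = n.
(𝟙 * Id)(591) = 792

Divisors of 591: [1, 3, 197, 591]. For each d | 591:
  d = 1: 𝟙(1) · Id(591/1) = 1 · 591 = 591
  d = 3: 𝟙(3) · Id(591/3) = 1 · 197 = 197
  d = 197: 𝟙(197) · Id(591/197) = 1 · 3 = 3
  d = 591: 𝟙(591) · Id(591/591) = 1 · 1 = 1
Summing: (𝟙 * Id)(591) = 591 + 197 + 3 + 1 = 792.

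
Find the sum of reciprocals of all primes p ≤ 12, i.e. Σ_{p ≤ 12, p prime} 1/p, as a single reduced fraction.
Σ 1/p = 2927/2310

π(12) = 5, so the primes ≤ 12 are [2, 3, 5, 7, 11]. Summing 1/p over these primes: 2927/2310 ≈ 1.2671. Mertens estimate ln ln(12) + 0.2615 ≈ 1.1717.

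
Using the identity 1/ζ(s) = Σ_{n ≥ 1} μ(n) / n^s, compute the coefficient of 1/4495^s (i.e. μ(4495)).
μ(4495) = -1

Factor n = 4495 = 5 · 29 · 31. μ(n) = 0 if any exponent ≥ 2 (not squarefree); otherwise μ(n) = (−1)^{ω(n)} where ω(n) is the number of distinct prime factors. Applying: μ(4495) = -1.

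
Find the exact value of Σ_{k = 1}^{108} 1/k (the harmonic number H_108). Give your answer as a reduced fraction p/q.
H_108 = 81704399374878842092679986459517574603754626787/15521442759214556458772607587176753329489754560

Direct summation: H_108 = 1 + 1/2 + ... + 1/108. The least common denominator is lcm(1, ..., 108) = 77607213796072782293863037935883766647448772800; over this denominator the numerator is 77607213796072782293863037935883766647448772800 + 38803606898036391146931518967941883323724386400 + 25869071265357594097954345978627922215816257600 + 19401803449018195573465759483970941661862193200 + 15521442759214556458772607587176753329489754560 + 12934535632678797048977172989313961107908128800 + 11086744828010397470551862562269109521064110400 + 9700901724509097786732879741985470830931096600 + 8623023755119198032651448659542640738605419200 + 7760721379607278229386303793588376664744877280 + 7055201254188434753987548903262160604313524800 + 6467267816339398524488586494656980553954064400 + 5969785676620983253374079841221828203649905600 + 5543372414005198735275931281134554760532055200 + 5173814253071518819590869195725584443163251520 + 4850450862254548893366439870992735415465548300 + 4565130223298398958462531643287280391026398400 + 4311511877559599016325724329771320369302709600 + 4084590199793304331255949365046514034076251200 + 3880360689803639114693151896794188332372438640 + 3695581609336799156850620854089703173688036800 + 3527600627094217376993774451631080302156762400 + 3374226686785773143211436431994946375976033600 + 3233633908169699262244293247328490276977032200 + 3104288551842911291754521517435350665897950912 + 2984892838310491626687039920610914101824952800 + 2874341251706399344217149553180880246201806400 + 2771686207002599367637965640567277380266027600 + 2676110820554233872202173721927026436118923200 + 2586907126535759409795434597862792221581625760 + 2503458509550734912705259288254315053143508800 + 2425225431127274446683219935496367707732774150 + 2351733751396144917995849634420720201437841600 + 2282565111649199479231265821643640195513199200 + 2217348965602079494110372512453821904212822080 + 2155755938779799508162862164885660184651354800 + 2097492264758723845780082106375236936417534400 + 2042295099896652165627974682523257017038125600 + 1989928558873661084458026613740609401216635200 + 1940180344901819557346575948397094166186219320 + 1892858873074945909606415559411799186523140800 + 1847790804668399578425310427044851586844018400 + 1804818925490064704508442742694971317382529600 + 1763800313547108688496887225815540151078381200 + 1724604751023839606530289731908528147721083840 + 1687113343392886571605718215997473187988016800 + 1651217314810059197741766764593271630796782400 + 1616816954084849631122146623664245138488516100 + 1583820689715771067221694651752729931580587200 + 1552144275921455645877260758717675332948975456 + 1521710074432799652820843881095760130342132800 + 1492446419155245813343519960305457050912476400 + 1464287052756090231959679961054410691461297600 + 1437170625853199672108574776590440123100903200 + 1411040250837686950797509780652432120862704960 + 1385843103501299683818982820283638690133013800 + 1361530066597768110418649788348838011358750400 + 1338055410277116936101086860963513218059461600 + 1315376505018182750743441320947182485549979200 + 1293453563267879704897717298931396110790812880 + 1272249406492996431046935048129242076187684800 + 1251729254775367456352629644127157526571754400 + 1231860536445599718950206951363234391229345600 + 1212612715563637223341609967748183853866387075 + 1193957135324196650674815968244365640729981120 + 1175866875698072458997924817210360100718920800 + 1158316623821981825281537879640056218618638400 + 1141282555824599739615632910821820097756599600 + 1124742228928591047737145477331648791992011200 + 1108674482801039747055186256226910952106411040 + 1093059349240461722448775182195546009118996800 + 1077877969389899754081431082442830092325677400 + 1063112517754421675258397779943613241745873600 + 1048746132379361922890041053187618468208767200 + 1034762850614303763918173839145116888632650304 + 1021147549948326082813987341261628508519062800 + 1007885893455490679141078414751737229187646400 + 994964279436830542229013306870304700608317600 + 982369794886997244226114404251693248701883200 + 970090172450909778673287974198547083093109660 + 958113750568799781405716517726960082067268800 + 946429436537472954803207779705899593261570400 + 935026672241840750528470336576912851174081600 + 923895402334199789212655213522425793422009200 + 913026044659679791692506328657456078205279680 + 902409462745032352254221371347485658691264800 + 892036940184744624067391240642342145372974400 + 881900156773554344248443612907770075539190600 + 871991166248008789818685819504311984802795200 + 862302375511919803265144865954264073860541920 + 852826525231569036196297120174546886235700800 + 843556671696443285802859107998736593994008400 + 834486169850244970901753096084771684381169600 + 825608657405029598870883382296635815398391200 + 816918039958660866251189873009302806815250240 + 808408477042424815561073311832122569244258050 + 800074369031678167977969463256533676777822400 + 791910344857885533610847325876364965790293600 + 783911250465381639331949878140240067145947200 + 776072137960727822938630379358837666474487728 + 768388255406661210830327108276076897499492800 + 760855037216399826410421940547880065171066400 + 753468095107502740717116873163920064538337600 + 746223209577622906671759980152728525456238200 + 739116321867359831370124170817940634737607360 + 732143526378045115979839980527205345730648800 + 725301063514698899942645214354053893901390400 + 718585312926599836054287388295220061550451600 = 408521996874394210463399932297587873018773133935, so H_108 = 408521996874394210463399932297587873018773133935/77607213796072782293863037935883766647448772800; reducing by gcd(408521996874394210463399932297587873018773133935, 77607213796072782293863037935883766647448772800) = 5 gives 81704399374878842092679986459517574603754626787/15521442759214556458772607587176753329489754560 ≈ 5.26397. (The PNT-adjacent estimate ln(108) + γ ≈ 5.25935 matches within O(1/n).)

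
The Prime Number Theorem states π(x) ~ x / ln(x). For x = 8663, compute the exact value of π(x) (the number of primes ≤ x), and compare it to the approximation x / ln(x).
π(8663) = 1078;  x/ln(x) ≈ 955.46;  relative error ≈ 11.37%.

Directly count primes up to 8663: π(8663) = 1078. The PNT approximation gives 8663/ln(8663) ≈ 8663/9.06682 ≈ 955.46. Relative error (π(x) − x/ln(x)) / π(x) ≈ 11.37%; the approximation is known to undercount slightly (Li(x) is a better estimate).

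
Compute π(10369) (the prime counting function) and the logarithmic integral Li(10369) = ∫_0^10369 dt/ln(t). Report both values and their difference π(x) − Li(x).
π(10369) = 1272;  Li(10369) ≈ 1286.12;  π(x) − Li(x) ≈ -14.12.

Direct count of primes ≤ 10369 gives π(10369) = 1272. Numerical evaluation of the logarithmic integral gives Li(10369) ≈ 1286.12. The difference π(x) − Li(x) ≈ -14.12 is typically negative for small/moderate x (Li(x) overestimates), though Littlewood's theorem shows this sign changes infinitely often.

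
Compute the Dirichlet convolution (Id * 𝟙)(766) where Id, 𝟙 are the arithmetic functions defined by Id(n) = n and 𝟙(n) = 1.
(Id * 𝟙)(766) = 1152

Divisors of 766: [1, 2, 383, 766]. For each d | 766:
  d = 1: Id(1) · 𝟙(766/1) = 1 · 1 = 1
  d = 2: Id(2) · 𝟙(766/2) = 2 · 1 = 2
  d = 383: Id(383) · 𝟙(766/383) = 383 · 1 = 383
  d = 766: Id(766) · 𝟙(766/766) = 766 · 1 = 766
Summing: (Id * 𝟙)(766) = 1 + 2 + 383 + 766 = 1152.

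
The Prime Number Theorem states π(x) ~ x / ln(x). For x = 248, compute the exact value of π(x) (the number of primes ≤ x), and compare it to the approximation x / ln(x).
π(248) = 53;  x/ln(x) ≈ 44.98;  relative error ≈ 15.13%.

Directly count primes up to 248: π(248) = 53. The PNT approximation gives 248/ln(248) ≈ 248/5.51343 ≈ 44.98. Relative error (π(x) − x/ln(x)) / π(x) ≈ 15.13%; the approximation is known to undercount slightly (Li(x) is a better estimate).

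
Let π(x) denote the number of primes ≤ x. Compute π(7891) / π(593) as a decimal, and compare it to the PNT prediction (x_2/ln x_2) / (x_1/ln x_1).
π(7891)/π(593) = 997/108 ≈ 9.2315;  PNT prediction ≈ 9.4687.

π(593) = 108 and π(7891) = 997, so π(7891)/π(593) ≈ 9.2315. The PNT-predicted ratio is (7891/ln(7891)) / (593/ln(593)) ≈ 9.4687. The two agree to within a few percent, as expected.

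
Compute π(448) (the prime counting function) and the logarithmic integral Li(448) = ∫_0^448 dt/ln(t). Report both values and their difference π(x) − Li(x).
π(448) = 86;  Li(448) ≈ 93.35;  π(x) − Li(x) ≈ -7.35.

Direct count of primes ≤ 448 gives π(448) = 86. Numerical evaluation of the logarithmic integral gives Li(448) ≈ 93.35. The difference π(x) − Li(x) ≈ -7.35 is typically negative for small/moderate x (Li(x) overestimates), though Littlewood's theorem shows this sign changes infinitely often.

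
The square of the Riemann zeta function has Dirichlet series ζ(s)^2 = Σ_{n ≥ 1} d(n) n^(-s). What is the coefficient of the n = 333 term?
d(333) = 6

ζ(s)^2 = (Σ 1/m^s)(Σ 1/k^s). The coefficient of 1/n^s in the product is the number of ordered pairs (m, k) with mk = n, which equals d(n). For n = 333, divisors are [1, 3, 9, 37, 111, 333], so d(333) = 6.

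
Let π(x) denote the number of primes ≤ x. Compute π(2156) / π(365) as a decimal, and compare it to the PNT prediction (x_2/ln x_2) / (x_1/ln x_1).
π(2156)/π(365) = 325/72 ≈ 4.5139;  PNT prediction ≈ 4.5401.

π(365) = 72 and π(2156) = 325, so π(2156)/π(365) ≈ 4.5139. The PNT-predicted ratio is (2156/ln(2156)) / (365/ln(365)) ≈ 4.5401. The two agree to within a few percent, as expected.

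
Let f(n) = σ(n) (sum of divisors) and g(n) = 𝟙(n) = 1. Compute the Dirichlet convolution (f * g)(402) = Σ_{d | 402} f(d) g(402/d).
(σ * 𝟙)(402) = 1380

Divisors of 402: [1, 2, 3, 6, 67, 134, 201, 402]. For each d | 402:
  d = 1: σ(1) · 𝟙(402/1) = 1 · 1 = 1
  d = 2: σ(2) · 𝟙(402/2) = 3 · 1 = 3
  d = 3: σ(3) · 𝟙(402/3) = 4 · 1 = 4
  d = 6: σ(6) · 𝟙(402/6) = 12 · 1 = 12
  d = 67: σ(67) · 𝟙(402/67) = 68 · 1 = 68
  d = 134: σ(134) · 𝟙(402/134) = 204 · 1 = 204
  d = 201: σ(201) · 𝟙(402/201) = 272 · 1 = 272
  d = 402: σ(402) · 𝟙(402/402) = 816 · 1 = 816
Summing: (σ * 𝟙)(402) = 1 + 3 + 4 + 12 + 68 + 204 + 272 + 816 = 1380.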